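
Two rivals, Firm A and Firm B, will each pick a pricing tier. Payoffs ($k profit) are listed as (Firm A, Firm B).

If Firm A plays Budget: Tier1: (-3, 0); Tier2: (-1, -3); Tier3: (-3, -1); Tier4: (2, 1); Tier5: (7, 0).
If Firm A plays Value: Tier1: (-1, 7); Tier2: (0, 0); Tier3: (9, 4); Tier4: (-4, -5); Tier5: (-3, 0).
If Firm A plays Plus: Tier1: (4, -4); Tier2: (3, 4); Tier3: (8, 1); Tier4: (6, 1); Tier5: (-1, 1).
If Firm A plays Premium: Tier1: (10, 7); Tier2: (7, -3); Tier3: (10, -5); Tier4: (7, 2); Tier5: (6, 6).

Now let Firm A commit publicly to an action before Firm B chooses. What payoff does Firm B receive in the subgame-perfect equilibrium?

7

Solve by backward induction (Firm A leads).
- Budget → Firm B plays Tier4 (best of 0, -3, -1, 1, 0); Firm A gets 2.
- Value → Firm B plays Tier1 (best of 7, 0, 4, -5, 0); Firm A gets -1.
- Plus → Firm B plays Tier2 (best of -4, 4, 1, 1, 1); Firm A gets 3.
- Premium → Firm B plays Tier1 (best of 7, -3, -5, 2, 6); Firm A gets 10.
Among 2, -1, 3, 10, the best is 10 at Premium. Subgame-perfect outcome: (Premium, Tier1) with payoffs (10, 7).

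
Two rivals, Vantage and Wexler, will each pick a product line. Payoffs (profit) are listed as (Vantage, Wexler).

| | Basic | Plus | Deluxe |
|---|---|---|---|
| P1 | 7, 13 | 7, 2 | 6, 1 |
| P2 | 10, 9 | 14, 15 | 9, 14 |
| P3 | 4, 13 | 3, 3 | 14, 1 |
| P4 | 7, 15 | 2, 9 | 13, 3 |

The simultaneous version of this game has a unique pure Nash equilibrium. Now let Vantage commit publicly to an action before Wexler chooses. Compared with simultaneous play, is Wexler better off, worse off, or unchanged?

unchanged

Work backward from Wexler's decision.
- P1: Wexler compares 13, 2, 1 and picks Basic; Vantage would get 7.
- P2: Wexler compares 9, 15, 14 and picks Plus; Vantage would get 14.
- P3: Wexler compares 13, 3, 1 and picks Basic; Vantage would get 4.
- P4: Wexler compares 15, 9, 3 and picks Basic; Vantage would get 7.
Maximizing over 7, 14, 4, 7, Vantage chooses P2. Subgame-perfect outcome: (P2, Plus) with payoffs (14, 15).
Under simultaneous play:
Vantage's best replies: Basic→P2; Plus→P2; Deluxe→P3.
Wexler's best replies: P1→Basic; P2→Plus; P3→Basic; P4→Basic.
Only (P2, Plus) has each player best-responding; Nash payoffs (14, 15).
Wexler earns 15 sequentially versus 15 at the Nash outcome: unchanged.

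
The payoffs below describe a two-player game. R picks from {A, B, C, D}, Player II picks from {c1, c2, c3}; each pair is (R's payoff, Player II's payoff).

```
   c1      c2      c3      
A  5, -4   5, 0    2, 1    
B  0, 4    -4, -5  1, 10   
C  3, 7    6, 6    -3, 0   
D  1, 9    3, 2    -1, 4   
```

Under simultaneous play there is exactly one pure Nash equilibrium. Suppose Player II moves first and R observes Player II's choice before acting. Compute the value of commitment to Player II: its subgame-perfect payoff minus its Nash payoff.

5

Backward induction with Player II moving first.
- c1: BR = A, leader payoff -4.
- c2: BR = C, leader payoff 6.
- c3: BR = A, leader payoff 1.
Maximizing over -4, 6, 1, Player II chooses c2. Subgame-perfect outcome: (C, c2) with payoffs (6, 6).
For the simultaneous game, intersect best replies.
R's best replies: c1→A; c2→C; c3→A.
Player II's best replies: A→c3; B→c3; C→c1; D→c1.
The unique mutual best reply is (A, c3), giving (2, 1).
Player II's commitment gain: 6 − 1 = 5.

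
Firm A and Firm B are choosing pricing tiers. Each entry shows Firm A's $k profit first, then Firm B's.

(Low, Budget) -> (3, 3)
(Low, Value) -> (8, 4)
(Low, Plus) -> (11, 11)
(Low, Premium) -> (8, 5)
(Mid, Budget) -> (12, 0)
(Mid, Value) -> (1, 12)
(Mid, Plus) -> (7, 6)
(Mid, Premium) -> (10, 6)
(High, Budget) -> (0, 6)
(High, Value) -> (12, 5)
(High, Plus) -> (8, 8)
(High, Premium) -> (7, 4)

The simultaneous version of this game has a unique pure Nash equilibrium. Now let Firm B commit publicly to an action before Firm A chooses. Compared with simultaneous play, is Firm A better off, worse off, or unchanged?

Work backward from Firm A's decision.
- Budget: BR = Mid, leader payoff 0.
- Value: BR = High, leader payoff 5.
- Plus: BR = Low, leader payoff 11.
- Premium: BR = Mid, leader payoff 6.
Maximizing over 0, 5, 11, 6, Firm B chooses Plus. Subgame-perfect outcome: (Low, Plus) with payoffs (11, 11).
Under simultaneous play:
Firm A's best replies: Budget→Mid; Value→High; Plus→Low; Premium→Mid.
Firm B's best replies: Low→Plus; Mid→Value; High→Plus.
Only (Low, Plus) has each player best-responding; Nash payoffs (11, 11).
Firm A earns 11 sequentially versus 11 at the Nash outcome: unchanged.

unchanged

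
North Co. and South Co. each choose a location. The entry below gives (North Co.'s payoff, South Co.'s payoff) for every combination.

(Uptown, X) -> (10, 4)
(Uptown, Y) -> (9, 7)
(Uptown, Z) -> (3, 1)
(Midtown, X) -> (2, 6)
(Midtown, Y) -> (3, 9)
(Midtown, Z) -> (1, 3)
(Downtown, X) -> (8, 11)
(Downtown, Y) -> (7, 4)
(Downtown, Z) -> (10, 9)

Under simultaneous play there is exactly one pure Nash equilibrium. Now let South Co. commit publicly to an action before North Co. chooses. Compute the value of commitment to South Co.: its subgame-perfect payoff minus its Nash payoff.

Backward induction with South Co. moving first.
- X: BR = Uptown, leader payoff 4.
- Y: BR = Uptown, leader payoff 7.
- Z: BR = Downtown, leader payoff 9.
South Co.'s induced payoffs are 4, 7, 9, so South Co. commits to Z. Subgame-perfect outcome: (Downtown, Z) with payoffs (10, 9).
For the simultaneous game, intersect best replies.
North Co.'s best replies: X→Uptown; Y→Uptown; Z→Downtown.
South Co.'s best replies: Uptown→Y; Midtown→Y; Downtown→X.
The unique mutual best reply is (Uptown, Y), giving (9, 7).
South Co.'s commitment gain: 9 − 7 = 2.

2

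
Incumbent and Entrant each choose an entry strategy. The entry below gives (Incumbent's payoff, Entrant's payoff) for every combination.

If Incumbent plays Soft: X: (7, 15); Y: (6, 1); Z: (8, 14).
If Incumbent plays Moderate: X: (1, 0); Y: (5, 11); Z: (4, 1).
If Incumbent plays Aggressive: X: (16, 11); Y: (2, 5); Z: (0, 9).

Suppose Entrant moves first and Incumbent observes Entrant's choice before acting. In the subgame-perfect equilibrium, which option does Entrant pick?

Z

Incumbent best-responds to each possible Entrant move:
- X: BR = Aggressive, leader payoff 11.
- Y: BR = Soft, leader payoff 1.
- Z: BR = Soft, leader payoff 14.
Among 11, 1, 14, the best is 14 at Z. Subgame-perfect outcome: (Soft, Z) with payoffs (8, 14).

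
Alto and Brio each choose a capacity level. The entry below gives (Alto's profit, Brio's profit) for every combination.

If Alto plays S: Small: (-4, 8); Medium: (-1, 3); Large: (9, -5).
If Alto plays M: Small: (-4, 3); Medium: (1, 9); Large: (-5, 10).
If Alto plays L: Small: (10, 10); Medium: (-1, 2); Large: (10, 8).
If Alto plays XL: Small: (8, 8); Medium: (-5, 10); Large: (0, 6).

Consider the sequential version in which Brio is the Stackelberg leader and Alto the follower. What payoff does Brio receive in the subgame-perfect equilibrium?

Backward induction with Brio moving first.
- Small → Alto plays L (best of -4, -4, 10, 8); Brio gets 10.
- Medium → Alto plays M (best of -1, 1, -1, -5); Brio gets 9.
- Large → Alto plays L (best of 9, -5, 10, 0); Brio gets 8.
Among 10, 9, 8, the best is 10 at Small. Subgame-perfect outcome: (L, Small) with payoffs (10, 10).

10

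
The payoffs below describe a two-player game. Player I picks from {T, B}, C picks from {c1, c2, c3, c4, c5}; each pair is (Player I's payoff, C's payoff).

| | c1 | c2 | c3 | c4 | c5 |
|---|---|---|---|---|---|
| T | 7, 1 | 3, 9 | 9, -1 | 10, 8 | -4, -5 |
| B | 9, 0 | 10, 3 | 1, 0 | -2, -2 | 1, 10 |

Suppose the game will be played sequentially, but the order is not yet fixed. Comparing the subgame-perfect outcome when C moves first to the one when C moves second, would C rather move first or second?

first

If Player I leads: C's best replies are T→c2, B→c5; Player I's induced payoffs 3, 1; outcome (T, c2), payoffs (3, 9).
If C leads: Player I's best replies are c1→B, c2→B, c3→T, c4→T, c5→B; C's induced payoffs 0, 3, -1, 8, 10; outcome (B, c5), payoffs (1, 10).
C gets 10 moving first and 9 moving second, so C prefers to move first.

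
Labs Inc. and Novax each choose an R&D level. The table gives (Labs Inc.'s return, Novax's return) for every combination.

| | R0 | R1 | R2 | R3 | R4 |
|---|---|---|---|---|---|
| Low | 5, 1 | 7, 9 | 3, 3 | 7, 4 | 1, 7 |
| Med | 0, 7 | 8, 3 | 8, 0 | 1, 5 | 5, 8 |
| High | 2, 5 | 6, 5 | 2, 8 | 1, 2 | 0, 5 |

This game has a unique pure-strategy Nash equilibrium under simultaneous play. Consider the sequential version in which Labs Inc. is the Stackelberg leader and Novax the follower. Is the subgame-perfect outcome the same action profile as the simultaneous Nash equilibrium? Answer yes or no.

Novax best-responds to each possible Labs Inc. move:
- Low: Novax compares 1, 9, 3, 4, 7 and picks R1; Labs Inc. would get 7.
- Med: Novax compares 7, 3, 0, 5, 8 and picks R4; Labs Inc. would get 5.
- High: Novax compares 5, 5, 8, 2, 5 and picks R2; Labs Inc. would get 2.
Among 7, 5, 2, the best is 7 at Low. Subgame-perfect outcome: (Low, R1) with payoffs (7, 9).
For the simultaneous game, intersect best replies.
Labs Inc.'s best replies: R0→Low; R1→Med; R2→Med; R3→Low; R4→Med.
Novax's best replies: Low→R1; Med→R4; High→R2.
Only (Med, R4) has each player best-responding; Nash payoffs (5, 8).
Sequential outcome (Low, R1) differs from the Nash profile (Med, R4).

no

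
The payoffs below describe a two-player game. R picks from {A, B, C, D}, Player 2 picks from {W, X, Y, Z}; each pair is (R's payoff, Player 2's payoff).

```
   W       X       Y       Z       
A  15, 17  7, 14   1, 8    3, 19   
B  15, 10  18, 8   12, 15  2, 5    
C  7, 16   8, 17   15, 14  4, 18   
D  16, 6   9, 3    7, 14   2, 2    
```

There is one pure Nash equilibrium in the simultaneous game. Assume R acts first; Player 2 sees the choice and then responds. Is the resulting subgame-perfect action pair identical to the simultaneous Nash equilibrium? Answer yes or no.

no

Player 2 best-responds to each possible R move:
- A: BR = Z, leader payoff 3.
- B: BR = Y, leader payoff 12.
- C: BR = Z, leader payoff 4.
- D: BR = Y, leader payoff 7.
Maximizing over 3, 12, 4, 7, R chooses B. Subgame-perfect outcome: (B, Y) with payoffs (12, 15).
Under simultaneous play:
R's best replies: W→D; X→B; Y→C; Z→C.
Player 2's best replies: A→Z; B→Y; C→Z; D→Y.
The unique mutual best reply is (C, Z), giving (4, 18).
Sequential outcome (B, Y) differs from the Nash profile (C, Z).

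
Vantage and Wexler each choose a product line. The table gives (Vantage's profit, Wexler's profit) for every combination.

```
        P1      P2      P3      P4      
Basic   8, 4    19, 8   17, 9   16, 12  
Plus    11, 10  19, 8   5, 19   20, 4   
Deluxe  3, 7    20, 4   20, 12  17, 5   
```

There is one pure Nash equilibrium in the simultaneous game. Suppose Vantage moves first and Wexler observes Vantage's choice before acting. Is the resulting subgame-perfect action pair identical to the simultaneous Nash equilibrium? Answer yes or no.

Wexler best-responds to each possible Vantage move:
- Basic: Wexler compares 4, 8, 9, 12 and picks P4; Vantage would get 16.
- Plus: Wexler compares 10, 8, 19, 4 and picks P3; Vantage would get 5.
- Deluxe: Wexler compares 7, 4, 12, 5 and picks P3; Vantage would get 20.
Vantage's induced payoffs are 16, 5, 20, so Vantage commits to Deluxe. Subgame-perfect outcome: (Deluxe, P3) with payoffs (20, 12).
Now find the simultaneous Nash equilibrium.
Vantage's best replies: P1→Plus; P2→Deluxe; P3→Deluxe; P4→Plus.
Wexler's best replies: Basic→P4; Plus→P3; Deluxe→P3.
The unique mutual best reply is (Deluxe, P3), giving (20, 12).
Sequential outcome (Deluxe, P3) coincides with the Nash profile (Deluxe, P3).

yes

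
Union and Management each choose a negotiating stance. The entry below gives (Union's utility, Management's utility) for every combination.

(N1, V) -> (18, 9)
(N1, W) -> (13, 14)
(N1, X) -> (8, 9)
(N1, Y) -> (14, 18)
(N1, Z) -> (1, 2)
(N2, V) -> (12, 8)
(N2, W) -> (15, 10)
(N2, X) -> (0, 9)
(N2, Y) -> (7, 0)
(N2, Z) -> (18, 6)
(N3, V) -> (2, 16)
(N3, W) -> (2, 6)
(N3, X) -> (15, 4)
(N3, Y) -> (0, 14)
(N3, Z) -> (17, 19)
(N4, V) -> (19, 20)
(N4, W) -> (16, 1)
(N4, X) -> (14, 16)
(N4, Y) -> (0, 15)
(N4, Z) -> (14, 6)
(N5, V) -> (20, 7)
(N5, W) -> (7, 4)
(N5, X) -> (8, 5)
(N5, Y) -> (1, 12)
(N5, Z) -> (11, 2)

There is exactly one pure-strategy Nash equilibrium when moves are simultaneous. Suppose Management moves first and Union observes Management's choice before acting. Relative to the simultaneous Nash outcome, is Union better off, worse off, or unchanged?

unchanged

Union best-responds to each possible Management move:
- V: Union compares 18, 12, 2, 19, 20 and picks N5; Management would get 7.
- W: Union compares 13, 15, 2, 16, 7 and picks N4; Management would get 1.
- X: Union compares 8, 0, 15, 14, 8 and picks N3; Management would get 4.
- Y: Union compares 14, 7, 0, 0, 1 and picks N1; Management would get 18.
- Z: Union compares 1, 18, 17, 14, 11 and picks N2; Management would get 6.
Among 7, 1, 4, 18, 6, the best is 18 at Y. Subgame-perfect outcome: (N1, Y) with payoffs (14, 18).
For the simultaneous game, intersect best replies.
Union's best replies: V→N5; W→N4; X→N3; Y→N1; Z→N2.
Management's best replies: N1→Y; N2→W; N3→Z; N4→V; N5→Y.
Only (N1, Y) has each player best-responding; Nash payoffs (14, 18).
Union earns 14 sequentially versus 14 at the Nash outcome: unchanged.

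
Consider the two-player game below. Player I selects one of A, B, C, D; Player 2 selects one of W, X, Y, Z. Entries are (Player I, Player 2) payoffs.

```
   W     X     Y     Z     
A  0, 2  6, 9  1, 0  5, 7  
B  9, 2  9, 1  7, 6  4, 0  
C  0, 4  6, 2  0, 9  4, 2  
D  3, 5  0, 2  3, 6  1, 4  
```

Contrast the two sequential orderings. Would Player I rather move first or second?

If Player I leads: Player 2's best replies are A→X, B→Y, C→Y, D→Y; Player I's induced payoffs 6, 7, 0, 3; outcome (B, Y), payoffs (7, 6).
If Player 2 leads: Player I's best replies are W→B, X→B, Y→B, Z→A; Player 2's induced payoffs 2, 1, 6, 7; outcome (A, Z), payoffs (5, 7).
Player I gets 7 moving first and 5 moving second, so Player I prefers to move first.

first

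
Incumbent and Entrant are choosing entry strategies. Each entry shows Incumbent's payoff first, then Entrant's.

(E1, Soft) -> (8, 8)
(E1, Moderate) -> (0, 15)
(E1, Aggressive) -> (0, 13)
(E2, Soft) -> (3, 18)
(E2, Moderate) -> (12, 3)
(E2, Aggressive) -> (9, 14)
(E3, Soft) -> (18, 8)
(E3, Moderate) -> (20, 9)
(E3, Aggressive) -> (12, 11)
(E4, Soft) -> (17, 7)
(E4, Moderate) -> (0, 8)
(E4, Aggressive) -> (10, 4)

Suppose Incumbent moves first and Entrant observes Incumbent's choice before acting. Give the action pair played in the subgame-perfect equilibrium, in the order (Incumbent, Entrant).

(E3, Aggressive)

Backward induction with Incumbent moving first.
- E1: BR = Moderate, leader payoff 0.
- E2: BR = Soft, leader payoff 3.
- E3: BR = Aggressive, leader payoff 12.
- E4: BR = Moderate, leader payoff 0.
Incumbent's induced payoffs are 0, 3, 12, 0, so Incumbent commits to E3. Subgame-perfect outcome: (E3, Aggressive) with payoffs (12, 11).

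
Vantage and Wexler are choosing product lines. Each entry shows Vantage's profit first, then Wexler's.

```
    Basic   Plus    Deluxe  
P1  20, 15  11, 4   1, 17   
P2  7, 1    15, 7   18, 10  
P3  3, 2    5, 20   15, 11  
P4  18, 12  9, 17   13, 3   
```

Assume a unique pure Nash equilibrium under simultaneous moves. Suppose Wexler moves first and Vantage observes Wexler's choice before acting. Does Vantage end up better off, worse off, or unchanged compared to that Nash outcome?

better off

Solve by backward induction (Wexler leads).
- Basic → Vantage plays P1 (best of 20, 7, 3, 18); Wexler gets 15.
- Plus → Vantage plays P2 (best of 11, 15, 5, 9); Wexler gets 7.
- Deluxe → Vantage plays P2 (best of 1, 18, 15, 13); Wexler gets 10.
Maximizing over 15, 7, 10, Wexler chooses Basic. Subgame-perfect outcome: (P1, Basic) with payoffs (20, 15).
Now find the simultaneous Nash equilibrium.
Vantage's best replies: Basic→P1; Plus→P2; Deluxe→P2.
Wexler's best replies: P1→Deluxe; P2→Deluxe; P3→Plus; P4→Plus.
Only (P2, Deluxe) has each player best-responding; Nash payoffs (18, 10).
Vantage earns 20 sequentially versus 18 at the Nash outcome: better off.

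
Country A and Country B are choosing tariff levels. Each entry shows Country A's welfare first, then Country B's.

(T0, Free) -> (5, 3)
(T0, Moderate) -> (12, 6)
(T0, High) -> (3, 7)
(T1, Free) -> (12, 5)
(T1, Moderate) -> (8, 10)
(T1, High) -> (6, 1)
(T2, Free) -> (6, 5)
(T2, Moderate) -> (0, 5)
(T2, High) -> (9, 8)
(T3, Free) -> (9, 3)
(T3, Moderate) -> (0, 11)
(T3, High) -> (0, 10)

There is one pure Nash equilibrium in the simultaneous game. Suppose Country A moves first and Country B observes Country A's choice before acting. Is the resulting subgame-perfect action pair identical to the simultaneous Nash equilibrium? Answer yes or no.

Country B best-responds to each possible Country A move:
- T0 → Country B plays High (best of 3, 6, 7); Country A gets 3.
- T1 → Country B plays Moderate (best of 5, 10, 1); Country A gets 8.
- T2 → Country B plays High (best of 5, 5, 8); Country A gets 9.
- T3 → Country B plays Moderate (best of 3, 11, 10); Country A gets 0.
Maximizing over 3, 8, 9, 0, Country A chooses T2. Subgame-perfect outcome: (T2, High) with payoffs (9, 8).
Under simultaneous play:
Country A's best replies: Free→T1; Moderate→T0; High→T2.
Country B's best replies: T0→High; T1→Moderate; T2→High; T3→Moderate.
The unique mutual best reply is (T2, High), giving (9, 8).
Sequential outcome (T2, High) coincides with the Nash profile (T2, High).

yes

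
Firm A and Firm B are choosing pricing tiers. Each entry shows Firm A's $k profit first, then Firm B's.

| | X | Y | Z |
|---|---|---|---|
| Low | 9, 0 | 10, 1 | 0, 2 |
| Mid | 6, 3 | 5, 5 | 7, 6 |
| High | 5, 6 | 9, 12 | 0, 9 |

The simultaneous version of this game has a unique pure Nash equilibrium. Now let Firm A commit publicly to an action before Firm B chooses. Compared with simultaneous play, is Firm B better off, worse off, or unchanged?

Work backward from Firm B's decision.
- Low: Firm B compares 0, 1, 2 and picks Z; Firm A would get 0.
- Mid: Firm B compares 3, 5, 6 and picks Z; Firm A would get 7.
- High: Firm B compares 6, 12, 9 and picks Y; Firm A would get 9.
Among 0, 7, 9, the best is 9 at High. Subgame-perfect outcome: (High, Y) with payoffs (9, 12).
For the simultaneous game, intersect best replies.
Firm A's best replies: X→Low; Y→Low; Z→Mid.
Firm B's best replies: Low→Z; Mid→Z; High→Y.
The unique mutual best reply is (Mid, Z), giving (7, 6).
Firm B earns 12 sequentially versus 6 at the Nash outcome: better off.

better off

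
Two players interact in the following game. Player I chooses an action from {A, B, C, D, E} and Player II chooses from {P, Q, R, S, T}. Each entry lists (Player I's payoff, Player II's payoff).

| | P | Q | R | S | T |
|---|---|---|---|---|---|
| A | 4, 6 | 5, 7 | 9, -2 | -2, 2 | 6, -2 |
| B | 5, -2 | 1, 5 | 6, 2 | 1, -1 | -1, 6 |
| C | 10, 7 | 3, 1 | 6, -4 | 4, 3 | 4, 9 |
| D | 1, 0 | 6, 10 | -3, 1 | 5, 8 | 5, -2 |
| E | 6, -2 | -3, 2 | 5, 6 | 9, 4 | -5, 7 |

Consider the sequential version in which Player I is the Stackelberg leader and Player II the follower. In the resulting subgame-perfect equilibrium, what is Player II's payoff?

10

Solve by backward induction (Player I leads).
- A → Player II plays Q (best of 6, 7, -2, 2, -2); Player I gets 5.
- B → Player II plays T (best of -2, 5, 2, -1, 6); Player I gets -1.
- C → Player II plays T (best of 7, 1, -4, 3, 9); Player I gets 4.
- D → Player II plays Q (best of 0, 10, 1, 8, -2); Player I gets 6.
- E → Player II plays T (best of -2, 2, 6, 4, 7); Player I gets -5.
Player I's induced payoffs are 5, -1, 4, 6, -5, so Player I commits to D. Subgame-perfect outcome: (D, Q) with payoffs (6, 10).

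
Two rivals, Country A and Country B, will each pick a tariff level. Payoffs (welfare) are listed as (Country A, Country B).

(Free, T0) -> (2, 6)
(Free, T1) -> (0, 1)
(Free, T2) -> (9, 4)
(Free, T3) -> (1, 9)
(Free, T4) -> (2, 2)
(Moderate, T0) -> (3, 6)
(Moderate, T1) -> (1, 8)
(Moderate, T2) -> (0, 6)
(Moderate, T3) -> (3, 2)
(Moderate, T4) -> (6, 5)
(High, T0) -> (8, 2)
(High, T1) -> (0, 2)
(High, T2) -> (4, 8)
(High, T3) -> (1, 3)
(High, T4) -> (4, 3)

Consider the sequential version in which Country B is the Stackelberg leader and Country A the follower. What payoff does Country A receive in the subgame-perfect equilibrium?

Backward induction with Country B moving first.
- T0 → Country A plays High (best of 2, 3, 8); Country B gets 2.
- T1 → Country A plays Moderate (best of 0, 1, 0); Country B gets 8.
- T2 → Country A plays Free (best of 9, 0, 4); Country B gets 4.
- T3 → Country A plays Moderate (best of 1, 3, 1); Country B gets 2.
- T4 → Country A plays Moderate (best of 2, 6, 4); Country B gets 5.
Among 2, 8, 4, 2, 5, the best is 8 at T1. Subgame-perfect outcome: (Moderate, T1) with payoffs (1, 8).

1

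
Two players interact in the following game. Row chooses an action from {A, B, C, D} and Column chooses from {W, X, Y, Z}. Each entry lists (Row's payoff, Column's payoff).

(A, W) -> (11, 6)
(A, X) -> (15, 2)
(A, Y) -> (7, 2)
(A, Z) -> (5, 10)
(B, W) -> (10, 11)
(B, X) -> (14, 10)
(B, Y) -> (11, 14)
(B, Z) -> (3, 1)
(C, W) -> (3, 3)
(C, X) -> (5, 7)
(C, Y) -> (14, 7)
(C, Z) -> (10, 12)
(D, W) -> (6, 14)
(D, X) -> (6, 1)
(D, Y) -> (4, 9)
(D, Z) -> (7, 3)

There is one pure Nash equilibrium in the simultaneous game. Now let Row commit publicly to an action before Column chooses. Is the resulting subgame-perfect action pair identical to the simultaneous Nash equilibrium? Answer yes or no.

no

Backward induction with Row moving first.
- A: BR = Z, leader payoff 5.
- B: BR = Y, leader payoff 11.
- C: BR = Z, leader payoff 10.
- D: BR = W, leader payoff 6.
Row's induced payoffs are 5, 11, 10, 6, so Row commits to B. Subgame-perfect outcome: (B, Y) with payoffs (11, 14).
Under simultaneous play:
Row's best replies: W→A; X→A; Y→C; Z→C.
Column's best replies: A→Z; B→Y; C→Z; D→W.
The unique mutual best reply is (C, Z), giving (10, 12).
Sequential outcome (B, Y) differs from the Nash profile (C, Z).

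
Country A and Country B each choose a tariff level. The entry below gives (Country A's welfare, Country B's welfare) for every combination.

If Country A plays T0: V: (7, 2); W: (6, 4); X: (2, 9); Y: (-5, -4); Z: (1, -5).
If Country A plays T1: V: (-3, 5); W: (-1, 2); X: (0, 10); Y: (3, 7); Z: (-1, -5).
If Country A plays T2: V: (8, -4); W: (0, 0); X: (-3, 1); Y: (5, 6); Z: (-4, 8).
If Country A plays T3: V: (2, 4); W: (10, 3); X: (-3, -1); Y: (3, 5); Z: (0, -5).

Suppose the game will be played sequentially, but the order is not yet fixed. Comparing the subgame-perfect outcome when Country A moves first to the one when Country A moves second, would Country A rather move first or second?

first

If Country A leads: Country B's best replies are T0→X, T1→X, T2→Z, T3→Y; Country A's induced payoffs 2, 0, -4, 3; outcome (T3, Y), payoffs (3, 5).
If Country B leads: Country A's best replies are V→T2, W→T3, X→T0, Y→T2, Z→T0; Country B's induced payoffs -4, 3, 9, 6, -5; outcome (T0, X), payoffs (2, 9).
Country A gets 3 moving first and 2 moving second, so Country A prefers to move first.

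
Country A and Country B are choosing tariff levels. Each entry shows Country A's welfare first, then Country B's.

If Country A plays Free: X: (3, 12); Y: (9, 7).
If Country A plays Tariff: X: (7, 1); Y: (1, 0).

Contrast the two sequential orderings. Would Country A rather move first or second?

second

If Country A leads: Country B's best replies are Free→X, Tariff→X; Country A's induced payoffs 3, 7; outcome (Tariff, X), payoffs (7, 1).
If Country B leads: Country A's best replies are X→Tariff, Y→Free; Country B's induced payoffs 1, 7; outcome (Free, Y), payoffs (9, 7).
Country A gets 7 moving first and 9 moving second, so Country A prefers to move second.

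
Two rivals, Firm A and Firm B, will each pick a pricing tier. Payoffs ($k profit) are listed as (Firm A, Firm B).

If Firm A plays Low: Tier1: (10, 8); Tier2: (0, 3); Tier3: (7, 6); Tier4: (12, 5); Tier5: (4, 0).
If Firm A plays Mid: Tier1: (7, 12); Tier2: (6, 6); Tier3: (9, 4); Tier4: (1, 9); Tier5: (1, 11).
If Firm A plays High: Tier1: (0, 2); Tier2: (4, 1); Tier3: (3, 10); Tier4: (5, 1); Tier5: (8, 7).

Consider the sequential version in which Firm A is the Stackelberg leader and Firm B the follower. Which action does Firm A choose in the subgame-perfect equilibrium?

Low

Firm B best-responds to each possible Firm A move:
- Low: BR = Tier1, leader payoff 10.
- Mid: BR = Tier1, leader payoff 7.
- High: BR = Tier3, leader payoff 3.
Among 10, 7, 3, the best is 10 at Low. Subgame-perfect outcome: (Low, Tier1) with payoffs (10, 8).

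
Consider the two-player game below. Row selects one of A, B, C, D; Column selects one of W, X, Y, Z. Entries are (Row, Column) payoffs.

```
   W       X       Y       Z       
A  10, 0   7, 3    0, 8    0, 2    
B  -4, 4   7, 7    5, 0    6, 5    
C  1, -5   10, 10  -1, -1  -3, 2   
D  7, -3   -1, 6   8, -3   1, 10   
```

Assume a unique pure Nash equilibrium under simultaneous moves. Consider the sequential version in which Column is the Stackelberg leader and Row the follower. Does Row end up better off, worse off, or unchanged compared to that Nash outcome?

Backward induction with Column moving first.
- W → Row plays A (best of 10, -4, 1, 7); Column gets 0.
- X → Row plays C (best of 7, 7, 10, -1); Column gets 10.
- Y → Row plays D (best of 0, 5, -1, 8); Column gets -3.
- Z → Row plays B (best of 0, 6, -3, 1); Column gets 5.
Maximizing over 0, 10, -3, 5, Column chooses X. Subgame-perfect outcome: (C, X) with payoffs (10, 10).
For the simultaneous game, intersect best replies.
Row's best replies: W→A; X→C; Y→D; Z→B.
Column's best replies: A→Y; B→X; C→X; D→Z.
Only (C, X) has each player best-responding; Nash payoffs (10, 10).
Row earns 10 sequentially versus 10 at the Nash outcome: unchanged.

unchanged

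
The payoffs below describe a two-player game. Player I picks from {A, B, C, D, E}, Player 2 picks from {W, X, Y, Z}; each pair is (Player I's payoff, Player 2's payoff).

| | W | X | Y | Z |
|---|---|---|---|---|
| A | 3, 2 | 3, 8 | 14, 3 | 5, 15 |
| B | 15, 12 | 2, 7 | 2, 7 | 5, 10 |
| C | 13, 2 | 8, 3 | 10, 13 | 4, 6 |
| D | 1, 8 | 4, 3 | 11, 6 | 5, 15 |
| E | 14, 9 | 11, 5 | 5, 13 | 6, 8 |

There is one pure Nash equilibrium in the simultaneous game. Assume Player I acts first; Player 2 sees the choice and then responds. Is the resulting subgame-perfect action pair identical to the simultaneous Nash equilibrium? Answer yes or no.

Solve by backward induction (Player I leads).
- A → Player 2 plays Z (best of 2, 8, 3, 15); Player I gets 5.
- B → Player 2 plays W (best of 12, 7, 7, 10); Player I gets 15.
- C → Player 2 plays Y (best of 2, 3, 13, 6); Player I gets 10.
- D → Player 2 plays Z (best of 8, 3, 6, 15); Player I gets 5.
- E → Player 2 plays Y (best of 9, 5, 13, 8); Player I gets 5.
Among 5, 15, 10, 5, 5, the best is 15 at B. Subgame-perfect outcome: (B, W) with payoffs (15, 12).
For the simultaneous game, intersect best replies.
Player I's best replies: W→B; X→E; Y→A; Z→E.
Player 2's best replies: A→Z; B→W; C→Y; D→Z; E→Y.
The unique mutual best reply is (B, W), giving (15, 12).
Sequential outcome (B, W) coincides with the Nash profile (B, W).

yes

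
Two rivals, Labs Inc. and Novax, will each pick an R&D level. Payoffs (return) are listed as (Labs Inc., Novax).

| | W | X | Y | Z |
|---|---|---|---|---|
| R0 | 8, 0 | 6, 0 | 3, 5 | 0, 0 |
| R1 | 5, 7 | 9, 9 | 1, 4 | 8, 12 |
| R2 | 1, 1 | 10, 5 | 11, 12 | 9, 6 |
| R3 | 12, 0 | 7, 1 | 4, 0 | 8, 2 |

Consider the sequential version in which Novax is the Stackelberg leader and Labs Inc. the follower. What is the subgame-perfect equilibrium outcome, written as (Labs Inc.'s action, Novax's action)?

Solve by backward induction (Novax leads).
- W → Labs Inc. plays R3 (best of 8, 5, 1, 12); Novax gets 0.
- X → Labs Inc. plays R2 (best of 6, 9, 10, 7); Novax gets 5.
- Y → Labs Inc. plays R2 (best of 3, 1, 11, 4); Novax gets 12.
- Z → Labs Inc. plays R2 (best of 0, 8, 9, 8); Novax gets 6.
Maximizing over 0, 5, 12, 6, Novax chooses Y. Subgame-perfect outcome: (R2, Y) with payoffs (11, 12).

(R2, Y)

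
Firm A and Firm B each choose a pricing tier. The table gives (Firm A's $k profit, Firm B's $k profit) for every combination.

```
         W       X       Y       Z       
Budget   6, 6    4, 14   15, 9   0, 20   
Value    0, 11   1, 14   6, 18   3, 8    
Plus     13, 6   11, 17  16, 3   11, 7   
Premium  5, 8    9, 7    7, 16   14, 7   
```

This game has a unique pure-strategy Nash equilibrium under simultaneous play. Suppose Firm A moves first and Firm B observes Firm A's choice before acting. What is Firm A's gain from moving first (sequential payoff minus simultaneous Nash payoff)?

0

Solve by backward induction (Firm A leads).
- Budget → Firm B plays Z (best of 6, 14, 9, 20); Firm A gets 0.
- Value → Firm B plays Y (best of 11, 14, 18, 8); Firm A gets 6.
- Plus → Firm B plays X (best of 6, 17, 3, 7); Firm A gets 11.
- Premium → Firm B plays Y (best of 8, 7, 16, 7); Firm A gets 7.
Maximizing over 0, 6, 11, 7, Firm A chooses Plus. Subgame-perfect outcome: (Plus, X) with payoffs (11, 17).
Now find the simultaneous Nash equilibrium.
Firm A's best replies: W→Plus; X→Plus; Y→Plus; Z→Premium.
Firm B's best replies: Budget→Z; Value→Y; Plus→X; Premium→Y.
Only (Plus, X) has each player best-responding; Nash payoffs (11, 17).
Firm A's commitment gain: 11 − 11 = 0.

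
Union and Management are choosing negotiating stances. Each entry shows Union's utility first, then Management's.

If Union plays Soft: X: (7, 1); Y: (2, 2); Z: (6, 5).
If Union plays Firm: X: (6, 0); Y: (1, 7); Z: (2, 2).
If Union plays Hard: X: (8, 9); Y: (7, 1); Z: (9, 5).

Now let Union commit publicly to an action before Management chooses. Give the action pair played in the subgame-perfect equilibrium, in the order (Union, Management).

(Hard, X)

Solve by backward induction (Union leads).
- Soft: Management compares 1, 2, 5 and picks Z; Union would get 6.
- Firm: Management compares 0, 7, 2 and picks Y; Union would get 1.
- Hard: Management compares 9, 1, 5 and picks X; Union would get 8.
Among 6, 1, 8, the best is 8 at Hard. Subgame-perfect outcome: (Hard, X) with payoffs (8, 9).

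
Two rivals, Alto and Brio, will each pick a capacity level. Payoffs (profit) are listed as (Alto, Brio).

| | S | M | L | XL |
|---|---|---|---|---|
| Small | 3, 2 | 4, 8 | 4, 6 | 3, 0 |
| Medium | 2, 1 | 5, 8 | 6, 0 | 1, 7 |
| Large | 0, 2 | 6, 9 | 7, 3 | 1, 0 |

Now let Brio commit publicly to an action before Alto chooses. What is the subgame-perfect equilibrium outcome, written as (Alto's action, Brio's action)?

Solve by backward induction (Brio leads).
- S: Alto compares 3, 2, 0 and picks Small; Brio would get 2.
- M: Alto compares 4, 5, 6 and picks Large; Brio would get 9.
- L: Alto compares 4, 6, 7 and picks Large; Brio would get 3.
- XL: Alto compares 3, 1, 1 and picks Small; Brio would get 0.
Maximizing over 2, 9, 3, 0, Brio chooses M. Subgame-perfect outcome: (Large, M) with payoffs (6, 9).

(Large, M)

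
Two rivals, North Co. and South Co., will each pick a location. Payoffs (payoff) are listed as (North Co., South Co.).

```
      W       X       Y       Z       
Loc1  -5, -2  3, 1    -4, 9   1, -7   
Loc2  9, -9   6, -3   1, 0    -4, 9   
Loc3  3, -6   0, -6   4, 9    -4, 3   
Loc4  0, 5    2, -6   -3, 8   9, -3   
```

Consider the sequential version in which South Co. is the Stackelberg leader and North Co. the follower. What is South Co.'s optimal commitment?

Backward induction with South Co. moving first.
- W: North Co. compares -5, 9, 3, 0 and picks Loc2; South Co. would get -9.
- X: North Co. compares 3, 6, 0, 2 and picks Loc2; South Co. would get -3.
- Y: North Co. compares -4, 1, 4, -3 and picks Loc3; South Co. would get 9.
- Z: North Co. compares 1, -4, -4, 9 and picks Loc4; South Co. would get -3.
Maximizing over -9, -3, 9, -3, South Co. chooses Y. Subgame-perfect outcome: (Loc3, Y) with payoffs (4, 9).

Y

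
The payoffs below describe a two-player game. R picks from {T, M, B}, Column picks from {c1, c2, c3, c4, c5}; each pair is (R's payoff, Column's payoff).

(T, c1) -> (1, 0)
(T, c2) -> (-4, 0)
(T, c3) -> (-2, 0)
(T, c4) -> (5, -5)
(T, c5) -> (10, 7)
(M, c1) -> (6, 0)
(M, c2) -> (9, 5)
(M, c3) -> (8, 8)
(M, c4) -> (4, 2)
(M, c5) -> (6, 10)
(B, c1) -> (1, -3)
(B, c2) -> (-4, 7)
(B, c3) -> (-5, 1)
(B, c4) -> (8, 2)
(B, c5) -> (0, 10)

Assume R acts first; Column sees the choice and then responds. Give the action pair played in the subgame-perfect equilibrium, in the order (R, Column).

(T, c5)

Backward induction with R moving first.
- T: Column compares 0, 0, 0, -5, 7 and picks c5; R would get 10.
- M: Column compares 0, 5, 8, 2, 10 and picks c5; R would get 6.
- B: Column compares -3, 7, 1, 2, 10 and picks c5; R would get 0.
R's induced payoffs are 10, 6, 0, so R commits to T. Subgame-perfect outcome: (T, c5) with payoffs (10, 7).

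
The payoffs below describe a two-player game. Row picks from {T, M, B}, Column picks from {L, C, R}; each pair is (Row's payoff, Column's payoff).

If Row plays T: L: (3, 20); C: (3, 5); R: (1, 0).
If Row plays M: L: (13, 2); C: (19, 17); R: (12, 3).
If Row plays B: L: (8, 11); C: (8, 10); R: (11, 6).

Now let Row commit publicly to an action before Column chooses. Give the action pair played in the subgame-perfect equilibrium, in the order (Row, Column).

Work backward from Column's decision.
- T: BR = L, leader payoff 3.
- M: BR = C, leader payoff 19.
- B: BR = L, leader payoff 8.
Row's induced payoffs are 3, 19, 8, so Row commits to M. Subgame-perfect outcome: (M, C) with payoffs (19, 17).

(M, C)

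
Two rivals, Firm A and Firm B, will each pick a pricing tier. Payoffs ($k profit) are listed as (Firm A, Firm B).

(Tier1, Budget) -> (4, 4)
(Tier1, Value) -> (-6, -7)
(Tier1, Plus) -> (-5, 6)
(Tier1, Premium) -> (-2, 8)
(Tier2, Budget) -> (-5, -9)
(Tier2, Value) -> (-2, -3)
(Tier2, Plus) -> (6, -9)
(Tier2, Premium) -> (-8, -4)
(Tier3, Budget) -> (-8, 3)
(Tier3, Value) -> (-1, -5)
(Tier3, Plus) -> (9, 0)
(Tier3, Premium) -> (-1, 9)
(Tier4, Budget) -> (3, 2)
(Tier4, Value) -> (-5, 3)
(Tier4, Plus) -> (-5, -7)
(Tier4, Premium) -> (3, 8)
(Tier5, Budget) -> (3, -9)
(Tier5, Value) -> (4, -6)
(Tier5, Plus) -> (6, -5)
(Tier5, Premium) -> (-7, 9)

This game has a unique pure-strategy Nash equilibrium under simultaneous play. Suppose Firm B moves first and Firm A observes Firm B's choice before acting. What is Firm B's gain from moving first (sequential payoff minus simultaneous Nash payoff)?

Work backward from Firm A's decision.
- Budget → Firm A plays Tier1 (best of 4, -5, -8, 3, 3); Firm B gets 4.
- Value → Firm A plays Tier5 (best of -6, -2, -1, -5, 4); Firm B gets -6.
- Plus → Firm A plays Tier3 (best of -5, 6, 9, -5, 6); Firm B gets 0.
- Premium → Firm A plays Tier4 (best of -2, -8, -1, 3, -7); Firm B gets 8.
Maximizing over 4, -6, 0, 8, Firm B chooses Premium. Subgame-perfect outcome: (Tier4, Premium) with payoffs (3, 8).
Now find the simultaneous Nash equilibrium.
Firm A's best replies: Budget→Tier1; Value→Tier5; Plus→Tier3; Premium→Tier4.
Firm B's best replies: Tier1→Premium; Tier2→Value; Tier3→Premium; Tier4→Premium; Tier5→Premium.
Only (Tier4, Premium) has each player best-responding; Nash payoffs (3, 8).
Firm B's commitment gain: 8 − 8 = 0.

0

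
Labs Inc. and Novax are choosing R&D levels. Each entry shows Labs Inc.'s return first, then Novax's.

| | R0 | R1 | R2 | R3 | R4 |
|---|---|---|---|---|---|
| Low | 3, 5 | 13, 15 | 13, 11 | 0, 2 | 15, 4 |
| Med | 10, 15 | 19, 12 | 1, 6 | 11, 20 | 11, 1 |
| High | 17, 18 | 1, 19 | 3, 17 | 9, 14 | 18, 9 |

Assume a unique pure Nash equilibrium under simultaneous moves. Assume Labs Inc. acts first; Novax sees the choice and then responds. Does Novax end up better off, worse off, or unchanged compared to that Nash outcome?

Novax best-responds to each possible Labs Inc. move:
- Low → Novax plays R1 (best of 5, 15, 11, 2, 4); Labs Inc. gets 13.
- Med → Novax plays R3 (best of 15, 12, 6, 20, 1); Labs Inc. gets 11.
- High → Novax plays R1 (best of 18, 19, 17, 14, 9); Labs Inc. gets 1.
Labs Inc.'s induced payoffs are 13, 11, 1, so Labs Inc. commits to Low. Subgame-perfect outcome: (Low, R1) with payoffs (13, 15).
Now find the simultaneous Nash equilibrium.
Labs Inc.'s best replies: R0→High; R1→Med; R2→Low; R3→Med; R4→High.
Novax's best replies: Low→R1; Med→R3; High→R1.
The unique mutual best reply is (Med, R3), giving (11, 20).
Novax earns 15 sequentially versus 20 at the Nash outcome: worse off.

worse off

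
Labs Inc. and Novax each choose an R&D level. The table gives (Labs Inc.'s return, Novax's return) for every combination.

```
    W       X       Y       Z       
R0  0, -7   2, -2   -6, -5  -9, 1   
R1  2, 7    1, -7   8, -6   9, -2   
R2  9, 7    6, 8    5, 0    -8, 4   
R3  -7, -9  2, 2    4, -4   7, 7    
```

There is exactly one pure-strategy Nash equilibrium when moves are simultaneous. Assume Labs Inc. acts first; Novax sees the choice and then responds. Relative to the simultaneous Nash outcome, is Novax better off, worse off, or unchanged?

worse off

Solve by backward induction (Labs Inc. leads).
- R0 → Novax plays Z (best of -7, -2, -5, 1); Labs Inc. gets -9.
- R1 → Novax plays W (best of 7, -7, -6, -2); Labs Inc. gets 2.
- R2 → Novax plays X (best of 7, 8, 0, 4); Labs Inc. gets 6.
- R3 → Novax plays Z (best of -9, 2, -4, 7); Labs Inc. gets 7.
Among -9, 2, 6, 7, the best is 7 at R3. Subgame-perfect outcome: (R3, Z) with payoffs (7, 7).
Under simultaneous play:
Labs Inc.'s best replies: W→R2; X→R2; Y→R1; Z→R1.
Novax's best replies: R0→Z; R1→W; R2→X; R3→Z.
The unique mutual best reply is (R2, X), giving (6, 8).
Novax earns 7 sequentially versus 8 at the Nash outcome: worse off.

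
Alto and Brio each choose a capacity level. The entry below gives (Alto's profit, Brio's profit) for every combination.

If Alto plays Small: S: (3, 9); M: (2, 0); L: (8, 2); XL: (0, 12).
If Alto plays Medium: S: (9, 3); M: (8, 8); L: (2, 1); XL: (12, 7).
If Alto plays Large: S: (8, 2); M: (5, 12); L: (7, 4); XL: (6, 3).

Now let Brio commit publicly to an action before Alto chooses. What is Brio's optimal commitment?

M

Backward induction with Brio moving first.
- S: Alto compares 3, 9, 8 and picks Medium; Brio would get 3.
- M: Alto compares 2, 8, 5 and picks Medium; Brio would get 8.
- L: Alto compares 8, 2, 7 and picks Small; Brio would get 2.
- XL: Alto compares 0, 12, 6 and picks Medium; Brio would get 7.
Maximizing over 3, 8, 2, 7, Brio chooses M. Subgame-perfect outcome: (Medium, M) with payoffs (8, 8).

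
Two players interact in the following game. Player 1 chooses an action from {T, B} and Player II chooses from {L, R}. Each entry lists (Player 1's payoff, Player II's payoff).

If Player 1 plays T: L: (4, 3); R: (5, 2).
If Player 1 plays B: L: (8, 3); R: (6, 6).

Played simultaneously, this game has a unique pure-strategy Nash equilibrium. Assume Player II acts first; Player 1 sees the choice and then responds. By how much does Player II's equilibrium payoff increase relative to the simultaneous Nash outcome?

0

Work backward from Player 1's decision.
- L → Player 1 plays B (best of 4, 8); Player II gets 3.
- R → Player 1 plays B (best of 5, 6); Player II gets 6.
Among 3, 6, the best is 6 at R. Subgame-perfect outcome: (B, R) with payoffs (6, 6).
Under simultaneous play:
Player 1's best replies: L→B; R→B.
Player II's best replies: T→L; B→R.
The unique mutual best reply is (B, R), giving (6, 6).
Player II's commitment gain: 6 − 6 = 0.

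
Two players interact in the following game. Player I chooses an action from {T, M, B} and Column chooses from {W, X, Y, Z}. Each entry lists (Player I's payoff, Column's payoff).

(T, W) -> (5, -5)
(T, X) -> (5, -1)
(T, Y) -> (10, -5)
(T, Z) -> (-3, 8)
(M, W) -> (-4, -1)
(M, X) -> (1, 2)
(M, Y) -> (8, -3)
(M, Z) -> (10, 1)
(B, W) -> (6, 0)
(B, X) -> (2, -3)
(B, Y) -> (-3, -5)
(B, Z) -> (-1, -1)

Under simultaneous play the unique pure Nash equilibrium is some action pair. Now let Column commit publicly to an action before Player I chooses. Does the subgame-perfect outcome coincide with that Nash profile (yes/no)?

no

Backward induction with Column moving first.
- W: BR = B, leader payoff 0.
- X: BR = T, leader payoff -1.
- Y: BR = T, leader payoff -5.
- Z: BR = M, leader payoff 1.
Among 0, -1, -5, 1, the best is 1 at Z. Subgame-perfect outcome: (M, Z) with payoffs (10, 1).
Under simultaneous play:
Player I's best replies: W→B; X→T; Y→T; Z→M.
Column's best replies: T→Z; M→X; B→W.
The unique mutual best reply is (B, W), giving (6, 0).
Sequential outcome (M, Z) differs from the Nash profile (B, W).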